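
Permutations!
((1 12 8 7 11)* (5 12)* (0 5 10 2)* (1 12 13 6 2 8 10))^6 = (0 5 13 6 2)(7 11 12 10 8)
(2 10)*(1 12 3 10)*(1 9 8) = (1 12 3 10 2 9 8) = [0, 12, 9, 10, 4, 5, 6, 7, 1, 8, 2, 11, 3]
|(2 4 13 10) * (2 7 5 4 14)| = 10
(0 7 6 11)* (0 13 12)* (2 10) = [7, 1, 10, 3, 4, 5, 11, 6, 8, 9, 2, 13, 0, 12] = (0 7 6 11 13 12)(2 10)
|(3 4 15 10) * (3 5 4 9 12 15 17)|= |(3 9 12 15 10 5 4 17)|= 8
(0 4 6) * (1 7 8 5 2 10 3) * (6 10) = [4, 7, 6, 1, 10, 2, 0, 8, 5, 9, 3] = (0 4 10 3 1 7 8 5 2 6)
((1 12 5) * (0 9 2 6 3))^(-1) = ((0 9 2 6 3)(1 12 5))^(-1) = (0 3 6 2 9)(1 5 12)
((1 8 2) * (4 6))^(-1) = ((1 8 2)(4 6))^(-1) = (1 2 8)(4 6)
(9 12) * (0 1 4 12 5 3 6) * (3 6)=(0 1 4 12 9 5 6)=[1, 4, 2, 3, 12, 6, 0, 7, 8, 5, 10, 11, 9]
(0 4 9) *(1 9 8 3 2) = [4, 9, 1, 2, 8, 5, 6, 7, 3, 0] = (0 4 8 3 2 1 9)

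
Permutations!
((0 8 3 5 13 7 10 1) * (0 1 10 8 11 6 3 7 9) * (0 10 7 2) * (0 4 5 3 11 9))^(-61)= ((0 9 10 7 8 2 4 5 13)(6 11))^(-61)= (0 10 8 4 13 9 7 2 5)(6 11)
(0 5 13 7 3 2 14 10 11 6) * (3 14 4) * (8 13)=[5, 1, 4, 2, 3, 8, 0, 14, 13, 9, 11, 6, 12, 7, 10]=(0 5 8 13 7 14 10 11 6)(2 4 3)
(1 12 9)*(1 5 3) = (1 12 9 5 3) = [0, 12, 2, 1, 4, 3, 6, 7, 8, 5, 10, 11, 9]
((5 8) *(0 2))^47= ((0 2)(5 8))^47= (0 2)(5 8)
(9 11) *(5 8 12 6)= (5 8 12 6)(9 11)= [0, 1, 2, 3, 4, 8, 5, 7, 12, 11, 10, 9, 6]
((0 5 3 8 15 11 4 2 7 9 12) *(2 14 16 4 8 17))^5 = (0 7 3 12 2 5 9 17)(4 16 14)(8 11 15) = ((0 5 3 17 2 7 9 12)(4 14 16)(8 15 11))^5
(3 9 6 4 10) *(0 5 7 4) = [5, 1, 2, 9, 10, 7, 0, 4, 8, 6, 3] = (0 5 7 4 10 3 9 6)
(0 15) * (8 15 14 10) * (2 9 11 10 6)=[14, 1, 9, 3, 4, 5, 2, 7, 15, 11, 8, 10, 12, 13, 6, 0]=(0 14 6 2 9 11 10 8 15)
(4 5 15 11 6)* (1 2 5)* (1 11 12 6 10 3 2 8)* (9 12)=(1 8)(2 5 15 9 12 6 4 11 10 3)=[0, 8, 5, 2, 11, 15, 4, 7, 1, 12, 3, 10, 6, 13, 14, 9]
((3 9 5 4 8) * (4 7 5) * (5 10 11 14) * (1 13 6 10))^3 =((1 13 6 10 11 14 5 7)(3 9 4 8))^3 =(1 10 5 13 11 7 6 14)(3 8 4 9)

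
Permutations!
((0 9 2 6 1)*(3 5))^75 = ((0 9 2 6 1)(3 5))^75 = (9)(3 5)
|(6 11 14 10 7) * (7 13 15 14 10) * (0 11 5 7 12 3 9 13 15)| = 9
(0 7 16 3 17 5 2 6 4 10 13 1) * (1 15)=(0 7 16 3 17 5 2 6 4 10 13 15 1)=[7, 0, 6, 17, 10, 2, 4, 16, 8, 9, 13, 11, 12, 15, 14, 1, 3, 5]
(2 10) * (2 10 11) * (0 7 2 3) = (0 7 2 11 3) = [7, 1, 11, 0, 4, 5, 6, 2, 8, 9, 10, 3]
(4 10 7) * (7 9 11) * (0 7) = (0 7 4 10 9 11) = [7, 1, 2, 3, 10, 5, 6, 4, 8, 11, 9, 0]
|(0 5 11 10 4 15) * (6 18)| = 6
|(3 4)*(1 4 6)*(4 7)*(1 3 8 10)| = |(1 7 4 8 10)(3 6)| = 10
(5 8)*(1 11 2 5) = (1 11 2 5 8) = [0, 11, 5, 3, 4, 8, 6, 7, 1, 9, 10, 2]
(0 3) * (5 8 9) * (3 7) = [7, 1, 2, 0, 4, 8, 6, 3, 9, 5] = (0 7 3)(5 8 9)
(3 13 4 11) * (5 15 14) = [0, 1, 2, 13, 11, 15, 6, 7, 8, 9, 10, 3, 12, 4, 5, 14] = (3 13 4 11)(5 15 14)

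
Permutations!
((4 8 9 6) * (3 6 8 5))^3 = (3 5 4 6)(8 9) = ((3 6 4 5)(8 9))^3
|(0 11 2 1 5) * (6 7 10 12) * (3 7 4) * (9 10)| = 35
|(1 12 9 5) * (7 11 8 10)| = |(1 12 9 5)(7 11 8 10)| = 4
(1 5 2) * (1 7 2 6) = (1 5 6)(2 7) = [0, 5, 7, 3, 4, 6, 1, 2]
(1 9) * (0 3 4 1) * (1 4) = [3, 9, 2, 1, 4, 5, 6, 7, 8, 0] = (0 3 1 9)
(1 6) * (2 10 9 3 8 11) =(1 6)(2 10 9 3 8 11) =[0, 6, 10, 8, 4, 5, 1, 7, 11, 3, 9, 2]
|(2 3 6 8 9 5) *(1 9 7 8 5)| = 4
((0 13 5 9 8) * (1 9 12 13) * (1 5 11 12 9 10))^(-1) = ((0 5 9 8)(1 10)(11 12 13))^(-1) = (0 8 9 5)(1 10)(11 13 12)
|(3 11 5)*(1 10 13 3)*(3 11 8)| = 10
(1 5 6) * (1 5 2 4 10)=[0, 2, 4, 3, 10, 6, 5, 7, 8, 9, 1]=(1 2 4 10)(5 6)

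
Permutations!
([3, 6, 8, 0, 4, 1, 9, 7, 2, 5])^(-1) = [3, 5, 8, 0, 4, 9, 1, 7, 2, 6]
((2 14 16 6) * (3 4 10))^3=(2 6 16 14)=((2 14 16 6)(3 4 10))^3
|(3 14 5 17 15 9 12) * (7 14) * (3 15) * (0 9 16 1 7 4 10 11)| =14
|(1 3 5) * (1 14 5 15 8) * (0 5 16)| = 4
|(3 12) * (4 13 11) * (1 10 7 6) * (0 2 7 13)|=18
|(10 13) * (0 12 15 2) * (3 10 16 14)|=|(0 12 15 2)(3 10 13 16 14)|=20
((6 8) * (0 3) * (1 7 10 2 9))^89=(0 3)(1 9 2 10 7)(6 8)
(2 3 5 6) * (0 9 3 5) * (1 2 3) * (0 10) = (0 9 1 2 5 6 3 10) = [9, 2, 5, 10, 4, 6, 3, 7, 8, 1, 0]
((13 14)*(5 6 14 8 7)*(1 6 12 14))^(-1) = ((1 6)(5 12 14 13 8 7))^(-1) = (1 6)(5 7 8 13 14 12)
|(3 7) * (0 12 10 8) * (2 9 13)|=12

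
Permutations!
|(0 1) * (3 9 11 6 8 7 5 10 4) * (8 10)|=|(0 1)(3 9 11 6 10 4)(5 8 7)|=6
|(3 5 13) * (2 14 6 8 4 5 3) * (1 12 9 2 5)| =8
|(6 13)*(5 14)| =2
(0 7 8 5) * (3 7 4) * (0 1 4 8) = [8, 4, 2, 7, 3, 1, 6, 0, 5] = (0 8 5 1 4 3 7)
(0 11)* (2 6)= (0 11)(2 6)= [11, 1, 6, 3, 4, 5, 2, 7, 8, 9, 10, 0]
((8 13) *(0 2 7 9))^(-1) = (0 9 7 2)(8 13)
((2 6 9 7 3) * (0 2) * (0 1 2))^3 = (1 9)(2 7)(3 6)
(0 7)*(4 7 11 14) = [11, 1, 2, 3, 7, 5, 6, 0, 8, 9, 10, 14, 12, 13, 4] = (0 11 14 4 7)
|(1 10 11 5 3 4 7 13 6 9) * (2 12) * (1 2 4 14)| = 42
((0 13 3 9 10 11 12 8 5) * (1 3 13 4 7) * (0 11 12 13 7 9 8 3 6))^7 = (0 5 4 11 9 13 10 7 12 1 3 6 8)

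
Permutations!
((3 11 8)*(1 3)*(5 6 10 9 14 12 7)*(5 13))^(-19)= (1 3 11 8)(5 12 10 13 14 6 7 9)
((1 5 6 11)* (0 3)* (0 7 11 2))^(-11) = ((0 3 7 11 1 5 6 2))^(-11) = (0 5 7 2 1 3 6 11)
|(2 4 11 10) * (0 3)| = 4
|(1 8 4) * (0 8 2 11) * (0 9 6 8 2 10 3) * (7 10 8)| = 24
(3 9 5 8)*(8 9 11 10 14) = (3 11 10 14 8)(5 9) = [0, 1, 2, 11, 4, 9, 6, 7, 3, 5, 14, 10, 12, 13, 8]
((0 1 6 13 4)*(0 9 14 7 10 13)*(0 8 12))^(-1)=((0 1 6 8 12)(4 9 14 7 10 13))^(-1)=(0 12 8 6 1)(4 13 10 7 14 9)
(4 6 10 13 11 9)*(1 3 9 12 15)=(1 3 9 4 6 10 13 11 12 15)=[0, 3, 2, 9, 6, 5, 10, 7, 8, 4, 13, 12, 15, 11, 14, 1]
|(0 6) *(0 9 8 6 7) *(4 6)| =4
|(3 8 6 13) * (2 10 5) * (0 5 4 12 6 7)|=11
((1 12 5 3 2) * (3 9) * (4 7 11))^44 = ((1 12 5 9 3 2)(4 7 11))^44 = (1 5 3)(2 12 9)(4 11 7)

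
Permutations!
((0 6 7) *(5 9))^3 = (5 9)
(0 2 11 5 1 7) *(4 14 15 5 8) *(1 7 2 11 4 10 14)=(0 11 8 10 14 15 5 7)(1 2 4)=[11, 2, 4, 3, 1, 7, 6, 0, 10, 9, 14, 8, 12, 13, 15, 5]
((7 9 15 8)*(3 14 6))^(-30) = (7 15)(8 9)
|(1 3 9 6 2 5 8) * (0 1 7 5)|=|(0 1 3 9 6 2)(5 8 7)|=6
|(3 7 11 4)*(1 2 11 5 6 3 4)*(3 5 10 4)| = 12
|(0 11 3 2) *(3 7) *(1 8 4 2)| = 8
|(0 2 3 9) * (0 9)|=3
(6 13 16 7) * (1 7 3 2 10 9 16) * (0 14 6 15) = (0 14 6 13 1 7 15)(2 10 9 16 3) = [14, 7, 10, 2, 4, 5, 13, 15, 8, 16, 9, 11, 12, 1, 6, 0, 3]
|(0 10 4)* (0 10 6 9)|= 6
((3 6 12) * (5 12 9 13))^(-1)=((3 6 9 13 5 12))^(-1)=(3 12 5 13 9 6)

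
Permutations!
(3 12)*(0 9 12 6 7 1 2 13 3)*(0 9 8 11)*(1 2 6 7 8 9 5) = (0 9 12 5 1 6 8 11)(2 13 3 7) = [9, 6, 13, 7, 4, 1, 8, 2, 11, 12, 10, 0, 5, 3]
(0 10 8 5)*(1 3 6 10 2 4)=(0 2 4 1 3 6 10 8 5)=[2, 3, 4, 6, 1, 0, 10, 7, 5, 9, 8]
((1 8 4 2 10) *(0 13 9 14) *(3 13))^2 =((0 3 13 9 14)(1 8 4 2 10))^2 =(0 13 14 3 9)(1 4 10 8 2)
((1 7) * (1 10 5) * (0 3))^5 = ((0 3)(1 7 10 5))^5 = (0 3)(1 7 10 5)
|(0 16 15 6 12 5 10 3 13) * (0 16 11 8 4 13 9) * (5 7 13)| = |(0 11 8 4 5 10 3 9)(6 12 7 13 16 15)| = 24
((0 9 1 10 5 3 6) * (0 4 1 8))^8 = (0 8 9)(1 5 6)(3 4 10)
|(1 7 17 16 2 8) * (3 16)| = |(1 7 17 3 16 2 8)| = 7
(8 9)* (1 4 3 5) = [0, 4, 2, 5, 3, 1, 6, 7, 9, 8] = (1 4 3 5)(8 9)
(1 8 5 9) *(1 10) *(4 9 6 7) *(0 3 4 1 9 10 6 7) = (0 3 4 10 9 6)(1 8 5 7) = [3, 8, 2, 4, 10, 7, 0, 1, 5, 6, 9]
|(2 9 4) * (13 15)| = 6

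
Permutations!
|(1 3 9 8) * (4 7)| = 4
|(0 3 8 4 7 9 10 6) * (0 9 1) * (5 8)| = 21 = |(0 3 5 8 4 7 1)(6 9 10)|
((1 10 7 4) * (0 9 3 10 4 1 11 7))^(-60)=((0 9 3 10)(1 4 11 7))^(-60)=(11)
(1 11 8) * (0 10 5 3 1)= (0 10 5 3 1 11 8)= [10, 11, 2, 1, 4, 3, 6, 7, 0, 9, 5, 8]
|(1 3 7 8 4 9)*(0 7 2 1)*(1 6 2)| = |(0 7 8 4 9)(1 3)(2 6)| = 10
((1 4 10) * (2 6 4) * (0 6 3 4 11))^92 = ((0 6 11)(1 2 3 4 10))^92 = (0 11 6)(1 3 10 2 4)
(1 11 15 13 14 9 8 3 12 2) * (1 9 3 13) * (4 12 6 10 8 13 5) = [0, 11, 9, 6, 12, 4, 10, 7, 5, 13, 8, 15, 2, 14, 3, 1] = (1 11 15)(2 9 13 14 3 6 10 8 5 4 12)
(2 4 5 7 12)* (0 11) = [11, 1, 4, 3, 5, 7, 6, 12, 8, 9, 10, 0, 2] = (0 11)(2 4 5 7 12)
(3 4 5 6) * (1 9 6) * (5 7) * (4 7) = (1 9 6 3 7 5) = [0, 9, 2, 7, 4, 1, 3, 5, 8, 6]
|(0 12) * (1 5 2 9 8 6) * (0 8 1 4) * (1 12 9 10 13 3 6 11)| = 13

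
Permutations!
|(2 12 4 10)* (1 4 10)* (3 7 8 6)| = |(1 4)(2 12 10)(3 7 8 6)| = 12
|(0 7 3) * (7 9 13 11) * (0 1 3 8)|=|(0 9 13 11 7 8)(1 3)|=6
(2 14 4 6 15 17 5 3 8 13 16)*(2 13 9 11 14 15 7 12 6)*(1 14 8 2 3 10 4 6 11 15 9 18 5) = (1 14 6 7 12 11 8 18 5 10 4 3 2 9 15 17)(13 16) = [0, 14, 9, 2, 3, 10, 7, 12, 18, 15, 4, 8, 11, 16, 6, 17, 13, 1, 5]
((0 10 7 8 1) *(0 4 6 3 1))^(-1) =((0 10 7 8)(1 4 6 3))^(-1) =(0 8 7 10)(1 3 6 4)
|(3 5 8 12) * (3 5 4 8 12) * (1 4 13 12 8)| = 10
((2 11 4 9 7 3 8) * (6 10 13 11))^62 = (2 10 11 9 3)(4 7 8 6 13)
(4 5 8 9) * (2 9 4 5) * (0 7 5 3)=(0 7 5 8 4 2 9 3)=[7, 1, 9, 0, 2, 8, 6, 5, 4, 3]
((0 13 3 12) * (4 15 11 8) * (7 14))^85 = (0 13 3 12)(4 15 11 8)(7 14)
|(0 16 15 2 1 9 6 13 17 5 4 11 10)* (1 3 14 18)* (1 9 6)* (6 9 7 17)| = |(0 16 15 2 3 14 18 7 17 5 4 11 10)(1 9)(6 13)| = 26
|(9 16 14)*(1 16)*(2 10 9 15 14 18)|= |(1 16 18 2 10 9)(14 15)|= 6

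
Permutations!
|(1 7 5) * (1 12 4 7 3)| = 4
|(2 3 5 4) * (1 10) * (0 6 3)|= 6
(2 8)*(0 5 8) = [5, 1, 0, 3, 4, 8, 6, 7, 2] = (0 5 8 2)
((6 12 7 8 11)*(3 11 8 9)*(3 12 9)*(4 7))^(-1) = ((3 11 6 9 12 4 7))^(-1) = (3 7 4 12 9 6 11)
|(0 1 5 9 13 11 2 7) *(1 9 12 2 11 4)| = 9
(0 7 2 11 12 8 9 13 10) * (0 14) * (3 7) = [3, 1, 11, 7, 4, 5, 6, 2, 9, 13, 14, 12, 8, 10, 0] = (0 3 7 2 11 12 8 9 13 10 14)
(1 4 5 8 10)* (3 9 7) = (1 4 5 8 10)(3 9 7) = [0, 4, 2, 9, 5, 8, 6, 3, 10, 7, 1]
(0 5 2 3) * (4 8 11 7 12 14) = (0 5 2 3)(4 8 11 7 12 14) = [5, 1, 3, 0, 8, 2, 6, 12, 11, 9, 10, 7, 14, 13, 4]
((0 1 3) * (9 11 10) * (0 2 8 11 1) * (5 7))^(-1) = (1 9 10 11 8 2 3)(5 7)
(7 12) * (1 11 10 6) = (1 11 10 6)(7 12) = [0, 11, 2, 3, 4, 5, 1, 12, 8, 9, 6, 10, 7]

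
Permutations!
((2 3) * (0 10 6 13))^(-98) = ((0 10 6 13)(2 3))^(-98) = (0 6)(10 13)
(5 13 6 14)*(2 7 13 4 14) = (2 7 13 6)(4 14 5) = [0, 1, 7, 3, 14, 4, 2, 13, 8, 9, 10, 11, 12, 6, 5]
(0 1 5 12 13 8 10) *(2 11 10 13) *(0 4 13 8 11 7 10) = (0 1 5 12 2 7 10 4 13 11) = [1, 5, 7, 3, 13, 12, 6, 10, 8, 9, 4, 0, 2, 11]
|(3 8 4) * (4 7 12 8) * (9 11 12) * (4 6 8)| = 8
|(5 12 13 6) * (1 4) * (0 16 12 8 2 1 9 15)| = 12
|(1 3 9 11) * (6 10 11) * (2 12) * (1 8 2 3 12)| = |(1 12 3 9 6 10 11 8 2)| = 9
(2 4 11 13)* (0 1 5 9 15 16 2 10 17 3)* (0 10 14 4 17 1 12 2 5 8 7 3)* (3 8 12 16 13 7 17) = (0 16 5 9 15 13 14 4 11 7 8 17)(1 12 2 3 10) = [16, 12, 3, 10, 11, 9, 6, 8, 17, 15, 1, 7, 2, 14, 4, 13, 5, 0]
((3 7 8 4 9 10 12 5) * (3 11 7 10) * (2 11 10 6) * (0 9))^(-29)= (0 8 11 6 9 4 7 2 3)(5 10 12)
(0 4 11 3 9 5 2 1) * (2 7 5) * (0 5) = (0 4 11 3 9 2 1 5 7) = [4, 5, 1, 9, 11, 7, 6, 0, 8, 2, 10, 3]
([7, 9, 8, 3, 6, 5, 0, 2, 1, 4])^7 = [6, 8, 7, 3, 9, 5, 4, 0, 2, 1]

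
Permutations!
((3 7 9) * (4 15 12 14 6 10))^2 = (3 9 7)(4 12 6)(10 15 14)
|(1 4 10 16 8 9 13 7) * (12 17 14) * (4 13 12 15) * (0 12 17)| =24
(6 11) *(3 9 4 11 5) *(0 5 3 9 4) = [5, 1, 2, 4, 11, 9, 3, 7, 8, 0, 10, 6] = (0 5 9)(3 4 11 6)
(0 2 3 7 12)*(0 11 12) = [2, 1, 3, 7, 4, 5, 6, 0, 8, 9, 10, 12, 11] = (0 2 3 7)(11 12)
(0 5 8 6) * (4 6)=(0 5 8 4 6)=[5, 1, 2, 3, 6, 8, 0, 7, 4]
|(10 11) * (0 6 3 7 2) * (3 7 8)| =|(0 6 7 2)(3 8)(10 11)| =4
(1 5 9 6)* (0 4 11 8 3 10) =(0 4 11 8 3 10)(1 5 9 6) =[4, 5, 2, 10, 11, 9, 1, 7, 3, 6, 0, 8]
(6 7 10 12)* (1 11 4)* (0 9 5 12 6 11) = (0 9 5 12 11 4 1)(6 7 10) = [9, 0, 2, 3, 1, 12, 7, 10, 8, 5, 6, 4, 11]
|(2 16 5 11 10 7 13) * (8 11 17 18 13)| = 12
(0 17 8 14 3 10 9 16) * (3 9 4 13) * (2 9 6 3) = (0 17 8 14 6 3 10 4 13 2 9 16) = [17, 1, 9, 10, 13, 5, 3, 7, 14, 16, 4, 11, 12, 2, 6, 15, 0, 8]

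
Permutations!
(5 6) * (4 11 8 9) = (4 11 8 9)(5 6) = [0, 1, 2, 3, 11, 6, 5, 7, 9, 4, 10, 8]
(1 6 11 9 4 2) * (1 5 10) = [0, 6, 5, 3, 2, 10, 11, 7, 8, 4, 1, 9] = (1 6 11 9 4 2 5 10)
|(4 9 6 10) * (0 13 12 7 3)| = |(0 13 12 7 3)(4 9 6 10)| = 20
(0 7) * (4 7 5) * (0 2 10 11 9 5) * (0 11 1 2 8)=(0 11 9 5 4 7 8)(1 2 10)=[11, 2, 10, 3, 7, 4, 6, 8, 0, 5, 1, 9]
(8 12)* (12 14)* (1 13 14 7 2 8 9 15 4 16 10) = (1 13 14 12 9 15 4 16 10)(2 8 7) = [0, 13, 8, 3, 16, 5, 6, 2, 7, 15, 1, 11, 9, 14, 12, 4, 10]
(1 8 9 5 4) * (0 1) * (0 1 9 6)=[9, 8, 2, 3, 1, 4, 0, 7, 6, 5]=(0 9 5 4 1 8 6)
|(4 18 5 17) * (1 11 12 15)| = 4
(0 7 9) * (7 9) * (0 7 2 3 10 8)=(0 9 7 2 3 10 8)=[9, 1, 3, 10, 4, 5, 6, 2, 0, 7, 8]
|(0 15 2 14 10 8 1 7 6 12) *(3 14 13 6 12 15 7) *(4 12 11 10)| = 20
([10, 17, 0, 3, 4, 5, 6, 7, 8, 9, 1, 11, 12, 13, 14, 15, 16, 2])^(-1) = (0 2 17 1 10)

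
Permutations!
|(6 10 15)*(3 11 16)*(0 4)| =6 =|(0 4)(3 11 16)(6 10 15)|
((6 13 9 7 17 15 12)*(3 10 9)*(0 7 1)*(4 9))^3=((0 7 17 15 12 6 13 3 10 4 9 1))^3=(0 15 13 4)(1 17 6 10)(3 9 7 12)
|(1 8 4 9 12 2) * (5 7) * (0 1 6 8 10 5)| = 30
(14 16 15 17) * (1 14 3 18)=(1 14 16 15 17 3 18)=[0, 14, 2, 18, 4, 5, 6, 7, 8, 9, 10, 11, 12, 13, 16, 17, 15, 3, 1]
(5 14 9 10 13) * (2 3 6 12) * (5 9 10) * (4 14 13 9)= (2 3 6 12)(4 14 10 9 5 13)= [0, 1, 3, 6, 14, 13, 12, 7, 8, 5, 9, 11, 2, 4, 10]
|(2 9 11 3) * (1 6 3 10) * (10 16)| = |(1 6 3 2 9 11 16 10)| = 8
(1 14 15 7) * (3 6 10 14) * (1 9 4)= (1 3 6 10 14 15 7 9 4)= [0, 3, 2, 6, 1, 5, 10, 9, 8, 4, 14, 11, 12, 13, 15, 7]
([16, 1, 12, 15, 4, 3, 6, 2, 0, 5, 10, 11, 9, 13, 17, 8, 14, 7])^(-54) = (0 12)(2 8)(3 17)(5 14)(7 15)(9 16)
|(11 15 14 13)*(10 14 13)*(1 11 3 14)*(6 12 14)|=9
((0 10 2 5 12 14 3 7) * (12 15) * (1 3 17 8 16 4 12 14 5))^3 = ((0 10 2 1 3 7)(4 12 5 15 14 17 8 16))^3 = (0 1)(2 7)(3 10)(4 15 8 12 14 16 5 17)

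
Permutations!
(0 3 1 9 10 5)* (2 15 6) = (0 3 1 9 10 5)(2 15 6) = [3, 9, 15, 1, 4, 0, 2, 7, 8, 10, 5, 11, 12, 13, 14, 6]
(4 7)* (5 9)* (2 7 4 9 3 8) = (2 7 9 5 3 8) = [0, 1, 7, 8, 4, 3, 6, 9, 2, 5]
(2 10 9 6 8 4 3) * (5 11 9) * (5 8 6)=[0, 1, 10, 2, 3, 11, 6, 7, 4, 5, 8, 9]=(2 10 8 4 3)(5 11 9)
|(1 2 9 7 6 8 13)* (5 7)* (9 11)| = 9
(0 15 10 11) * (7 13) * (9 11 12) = (0 15 10 12 9 11)(7 13) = [15, 1, 2, 3, 4, 5, 6, 13, 8, 11, 12, 0, 9, 7, 14, 10]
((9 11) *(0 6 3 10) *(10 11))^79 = ((0 6 3 11 9 10))^79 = (0 6 3 11 9 10)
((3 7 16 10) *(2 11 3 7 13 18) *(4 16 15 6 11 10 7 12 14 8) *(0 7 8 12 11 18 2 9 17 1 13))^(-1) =((0 7 15 6 18 9 17 1 13 2 10 11 3)(4 16 8)(12 14))^(-1) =(0 3 11 10 2 13 1 17 9 18 6 15 7)(4 8 16)(12 14)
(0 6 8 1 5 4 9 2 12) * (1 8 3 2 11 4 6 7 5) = (0 7 5 6 3 2 12)(4 9 11) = [7, 1, 12, 2, 9, 6, 3, 5, 8, 11, 10, 4, 0]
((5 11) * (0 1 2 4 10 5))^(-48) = ((0 1 2 4 10 5 11))^(-48) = (0 1 2 4 10 5 11)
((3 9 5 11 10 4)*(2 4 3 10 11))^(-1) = (11)(2 5 9 3 10 4)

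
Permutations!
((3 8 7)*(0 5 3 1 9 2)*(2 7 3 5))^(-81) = (9)(0 2)(3 8)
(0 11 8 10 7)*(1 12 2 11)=(0 1 12 2 11 8 10 7)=[1, 12, 11, 3, 4, 5, 6, 0, 10, 9, 7, 8, 2]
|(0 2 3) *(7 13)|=|(0 2 3)(7 13)|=6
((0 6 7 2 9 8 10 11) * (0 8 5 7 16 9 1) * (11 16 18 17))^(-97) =((0 6 18 17 11 8 10 16 9 5 7 2 1))^(-97) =(0 16 6 9 18 5 17 7 11 2 8 1 10)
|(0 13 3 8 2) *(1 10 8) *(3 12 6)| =|(0 13 12 6 3 1 10 8 2)| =9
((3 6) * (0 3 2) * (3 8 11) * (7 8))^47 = (0 6 11 7 2 3 8)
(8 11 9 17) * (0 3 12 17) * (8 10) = (0 3 12 17 10 8 11 9) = [3, 1, 2, 12, 4, 5, 6, 7, 11, 0, 8, 9, 17, 13, 14, 15, 16, 10]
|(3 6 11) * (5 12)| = |(3 6 11)(5 12)| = 6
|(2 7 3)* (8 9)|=6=|(2 7 3)(8 9)|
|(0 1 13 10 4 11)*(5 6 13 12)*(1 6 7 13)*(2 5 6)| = |(0 2 5 7 13 10 4 11)(1 12 6)| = 24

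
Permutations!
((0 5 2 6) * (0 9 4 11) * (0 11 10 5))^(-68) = ((11)(2 6 9 4 10 5))^(-68) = (11)(2 10 9)(4 6 5)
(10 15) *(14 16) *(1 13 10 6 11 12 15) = (1 13 10)(6 11 12 15)(14 16) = [0, 13, 2, 3, 4, 5, 11, 7, 8, 9, 1, 12, 15, 10, 16, 6, 14]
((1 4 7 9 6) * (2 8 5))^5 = ((1 4 7 9 6)(2 8 5))^5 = (9)(2 5 8)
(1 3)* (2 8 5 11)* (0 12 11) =(0 12 11 2 8 5)(1 3) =[12, 3, 8, 1, 4, 0, 6, 7, 5, 9, 10, 2, 11]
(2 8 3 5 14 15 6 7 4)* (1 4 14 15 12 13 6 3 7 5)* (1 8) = (1 4 2)(3 8 7 14 12 13 6 5 15) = [0, 4, 1, 8, 2, 15, 5, 14, 7, 9, 10, 11, 13, 6, 12, 3]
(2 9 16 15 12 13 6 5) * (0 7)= (0 7)(2 9 16 15 12 13 6 5)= [7, 1, 9, 3, 4, 2, 5, 0, 8, 16, 10, 11, 13, 6, 14, 12, 15]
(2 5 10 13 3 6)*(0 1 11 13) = (0 1 11 13 3 6 2 5 10) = [1, 11, 5, 6, 4, 10, 2, 7, 8, 9, 0, 13, 12, 3]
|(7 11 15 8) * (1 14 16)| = |(1 14 16)(7 11 15 8)| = 12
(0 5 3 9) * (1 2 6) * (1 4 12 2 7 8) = (0 5 3 9)(1 7 8)(2 6 4 12) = [5, 7, 6, 9, 12, 3, 4, 8, 1, 0, 10, 11, 2]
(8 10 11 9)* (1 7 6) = (1 7 6)(8 10 11 9) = [0, 7, 2, 3, 4, 5, 1, 6, 10, 8, 11, 9]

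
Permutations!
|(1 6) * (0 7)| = 2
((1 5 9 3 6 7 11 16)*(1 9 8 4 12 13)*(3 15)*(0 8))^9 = ((0 8 4 12 13 1 5)(3 6 7 11 16 9 15))^9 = (0 4 13 5 8 12 1)(3 7 16 15 6 11 9)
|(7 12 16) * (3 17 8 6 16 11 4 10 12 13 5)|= 8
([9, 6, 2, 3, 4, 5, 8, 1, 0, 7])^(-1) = (0 8 6 1 7 9)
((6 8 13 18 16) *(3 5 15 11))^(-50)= (18)(3 15)(5 11)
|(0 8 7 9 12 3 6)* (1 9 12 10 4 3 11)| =11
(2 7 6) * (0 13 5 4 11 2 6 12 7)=(0 13 5 4 11 2)(7 12)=[13, 1, 0, 3, 11, 4, 6, 12, 8, 9, 10, 2, 7, 5]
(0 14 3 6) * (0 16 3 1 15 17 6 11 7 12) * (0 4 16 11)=(0 14 1 15 17 6 11 7 12 4 16 3)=[14, 15, 2, 0, 16, 5, 11, 12, 8, 9, 10, 7, 4, 13, 1, 17, 3, 6]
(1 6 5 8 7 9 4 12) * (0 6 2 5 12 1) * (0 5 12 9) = (0 6 9 4 1 2 12 5 8 7) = [6, 2, 12, 3, 1, 8, 9, 0, 7, 4, 10, 11, 5]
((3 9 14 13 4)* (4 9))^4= (9 14 13)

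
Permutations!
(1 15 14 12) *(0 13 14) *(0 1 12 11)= (0 13 14 11)(1 15)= [13, 15, 2, 3, 4, 5, 6, 7, 8, 9, 10, 0, 12, 14, 11, 1]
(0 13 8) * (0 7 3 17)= (0 13 8 7 3 17)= [13, 1, 2, 17, 4, 5, 6, 3, 7, 9, 10, 11, 12, 8, 14, 15, 16, 0]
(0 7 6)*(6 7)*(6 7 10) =[7, 1, 2, 3, 4, 5, 0, 10, 8, 9, 6] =(0 7 10 6)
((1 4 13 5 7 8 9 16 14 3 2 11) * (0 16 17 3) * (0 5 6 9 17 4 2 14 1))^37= (0 1 11 16 2)(3 14 5 7 8 17)(4 13 6 9)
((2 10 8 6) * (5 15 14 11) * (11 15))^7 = (2 6 8 10)(5 11)(14 15)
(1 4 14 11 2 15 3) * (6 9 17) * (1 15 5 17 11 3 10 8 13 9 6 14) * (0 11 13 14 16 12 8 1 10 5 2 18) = (0 11 18)(1 4 10)(3 15 5 17 16 12 8 14)(9 13) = [11, 4, 2, 15, 10, 17, 6, 7, 14, 13, 1, 18, 8, 9, 3, 5, 12, 16, 0]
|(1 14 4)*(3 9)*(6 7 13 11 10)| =30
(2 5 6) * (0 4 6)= [4, 1, 5, 3, 6, 0, 2]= (0 4 6 2 5)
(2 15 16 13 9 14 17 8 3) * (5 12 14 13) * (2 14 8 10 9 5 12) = [0, 1, 15, 14, 4, 2, 6, 7, 3, 13, 9, 11, 8, 5, 17, 16, 12, 10] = (2 15 16 12 8 3 14 17 10 9 13 5)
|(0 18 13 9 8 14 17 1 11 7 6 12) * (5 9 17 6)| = 13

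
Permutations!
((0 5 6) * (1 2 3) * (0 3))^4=(0 1 6)(2 3 5)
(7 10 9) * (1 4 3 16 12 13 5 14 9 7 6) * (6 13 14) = (1 4 3 16 12 14 9 13 5 6)(7 10) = [0, 4, 2, 16, 3, 6, 1, 10, 8, 13, 7, 11, 14, 5, 9, 15, 12]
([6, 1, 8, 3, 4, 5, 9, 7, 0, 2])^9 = (0 8 2 9 6)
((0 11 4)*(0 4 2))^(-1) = (0 2 11)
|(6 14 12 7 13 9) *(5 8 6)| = 8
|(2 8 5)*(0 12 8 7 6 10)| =|(0 12 8 5 2 7 6 10)| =8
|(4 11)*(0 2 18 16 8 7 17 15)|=8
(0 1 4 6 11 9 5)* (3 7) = (0 1 4 6 11 9 5)(3 7) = [1, 4, 2, 7, 6, 0, 11, 3, 8, 5, 10, 9]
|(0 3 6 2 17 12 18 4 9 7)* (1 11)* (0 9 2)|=30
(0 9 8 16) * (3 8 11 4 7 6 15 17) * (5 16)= (0 9 11 4 7 6 15 17 3 8 5 16)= [9, 1, 2, 8, 7, 16, 15, 6, 5, 11, 10, 4, 12, 13, 14, 17, 0, 3]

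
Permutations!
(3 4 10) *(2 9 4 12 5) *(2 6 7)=(2 9 4 10 3 12 5 6 7)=[0, 1, 9, 12, 10, 6, 7, 2, 8, 4, 3, 11, 5]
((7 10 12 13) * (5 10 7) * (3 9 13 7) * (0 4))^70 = ((0 4)(3 9 13 5 10 12 7))^70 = (13)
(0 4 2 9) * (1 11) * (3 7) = (0 4 2 9)(1 11)(3 7) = [4, 11, 9, 7, 2, 5, 6, 3, 8, 0, 10, 1]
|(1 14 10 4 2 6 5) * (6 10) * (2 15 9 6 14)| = |(1 2 10 4 15 9 6 5)| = 8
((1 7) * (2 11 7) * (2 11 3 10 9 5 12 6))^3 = ((1 11 7)(2 3 10 9 5 12 6))^3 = (2 9 6 10 12 3 5)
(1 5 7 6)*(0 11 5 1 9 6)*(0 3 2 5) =(0 11)(2 5 7 3)(6 9) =[11, 1, 5, 2, 4, 7, 9, 3, 8, 6, 10, 0]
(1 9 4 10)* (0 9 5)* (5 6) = (0 9 4 10 1 6 5) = [9, 6, 2, 3, 10, 0, 5, 7, 8, 4, 1]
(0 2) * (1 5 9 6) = [2, 5, 0, 3, 4, 9, 1, 7, 8, 6] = (0 2)(1 5 9 6)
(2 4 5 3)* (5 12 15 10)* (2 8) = (2 4 12 15 10 5 3 8) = [0, 1, 4, 8, 12, 3, 6, 7, 2, 9, 5, 11, 15, 13, 14, 10]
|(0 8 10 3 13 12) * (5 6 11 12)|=|(0 8 10 3 13 5 6 11 12)|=9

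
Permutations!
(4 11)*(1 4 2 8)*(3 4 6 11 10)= (1 6 11 2 8)(3 4 10)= [0, 6, 8, 4, 10, 5, 11, 7, 1, 9, 3, 2]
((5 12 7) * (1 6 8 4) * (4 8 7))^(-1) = ((1 6 7 5 12 4))^(-1) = (1 4 12 5 7 6)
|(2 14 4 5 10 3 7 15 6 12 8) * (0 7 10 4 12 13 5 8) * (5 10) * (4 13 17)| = 20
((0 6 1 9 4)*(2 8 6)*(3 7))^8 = ((0 2 8 6 1 9 4)(3 7))^8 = (0 2 8 6 1 9 4)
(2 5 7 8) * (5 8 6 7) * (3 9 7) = (2 8)(3 9 7 6) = [0, 1, 8, 9, 4, 5, 3, 6, 2, 7]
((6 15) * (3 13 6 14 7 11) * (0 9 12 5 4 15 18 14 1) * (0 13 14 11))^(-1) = (0 7 14 3 11 18 6 13 1 15 4 5 12 9)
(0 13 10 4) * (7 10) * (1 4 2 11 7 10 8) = (0 13 10 2 11 7 8 1 4) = [13, 4, 11, 3, 0, 5, 6, 8, 1, 9, 2, 7, 12, 10]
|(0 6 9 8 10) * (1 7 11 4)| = |(0 6 9 8 10)(1 7 11 4)| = 20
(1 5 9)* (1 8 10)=(1 5 9 8 10)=[0, 5, 2, 3, 4, 9, 6, 7, 10, 8, 1]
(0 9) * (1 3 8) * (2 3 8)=(0 9)(1 8)(2 3)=[9, 8, 3, 2, 4, 5, 6, 7, 1, 0]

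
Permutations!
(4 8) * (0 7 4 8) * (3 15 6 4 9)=(0 7 9 3 15 6 4)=[7, 1, 2, 15, 0, 5, 4, 9, 8, 3, 10, 11, 12, 13, 14, 6]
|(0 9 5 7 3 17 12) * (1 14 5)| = 9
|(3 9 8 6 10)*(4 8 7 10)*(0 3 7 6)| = |(0 3 9 6 4 8)(7 10)| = 6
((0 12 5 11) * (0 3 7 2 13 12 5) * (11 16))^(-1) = ((0 5 16 11 3 7 2 13 12))^(-1) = (0 12 13 2 7 3 11 16 5)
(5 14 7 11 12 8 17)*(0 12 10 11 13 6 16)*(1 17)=(0 12 8 1 17 5 14 7 13 6 16)(10 11)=[12, 17, 2, 3, 4, 14, 16, 13, 1, 9, 11, 10, 8, 6, 7, 15, 0, 5]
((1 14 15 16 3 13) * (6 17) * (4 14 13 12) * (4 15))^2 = (17)(3 15)(12 16)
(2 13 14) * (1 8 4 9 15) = (1 8 4 9 15)(2 13 14) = [0, 8, 13, 3, 9, 5, 6, 7, 4, 15, 10, 11, 12, 14, 2, 1]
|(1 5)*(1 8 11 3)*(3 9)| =6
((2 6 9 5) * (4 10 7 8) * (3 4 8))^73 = ((2 6 9 5)(3 4 10 7))^73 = (2 6 9 5)(3 4 10 7)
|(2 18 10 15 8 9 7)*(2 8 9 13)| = 8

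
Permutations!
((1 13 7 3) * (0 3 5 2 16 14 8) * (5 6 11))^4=(0 7 2)(1 11 14)(3 6 16)(5 8 13)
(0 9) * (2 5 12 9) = (0 2 5 12 9) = [2, 1, 5, 3, 4, 12, 6, 7, 8, 0, 10, 11, 9]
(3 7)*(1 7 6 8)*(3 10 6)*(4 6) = (1 7 10 4 6 8) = [0, 7, 2, 3, 6, 5, 8, 10, 1, 9, 4]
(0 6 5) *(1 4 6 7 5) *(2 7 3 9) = [3, 4, 7, 9, 6, 0, 1, 5, 8, 2] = (0 3 9 2 7 5)(1 4 6)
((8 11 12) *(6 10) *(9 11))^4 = (12)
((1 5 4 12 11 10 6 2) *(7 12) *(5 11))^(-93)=((1 11 10 6 2)(4 7 12 5))^(-93)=(1 10 2 11 6)(4 5 12 7)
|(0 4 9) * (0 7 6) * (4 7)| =6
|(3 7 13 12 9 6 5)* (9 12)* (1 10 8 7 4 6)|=|(1 10 8 7 13 9)(3 4 6 5)|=12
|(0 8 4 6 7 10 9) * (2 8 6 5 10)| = |(0 6 7 2 8 4 5 10 9)| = 9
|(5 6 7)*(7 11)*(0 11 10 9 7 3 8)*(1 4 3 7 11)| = |(0 1 4 3 8)(5 6 10 9 11 7)| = 30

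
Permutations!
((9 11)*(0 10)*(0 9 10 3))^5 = ((0 3)(9 11 10))^5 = (0 3)(9 10 11)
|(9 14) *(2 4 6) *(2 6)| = |(2 4)(9 14)| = 2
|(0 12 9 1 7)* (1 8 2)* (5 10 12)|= 9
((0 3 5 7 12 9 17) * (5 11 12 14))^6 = (17)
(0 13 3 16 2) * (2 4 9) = [13, 1, 0, 16, 9, 5, 6, 7, 8, 2, 10, 11, 12, 3, 14, 15, 4] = (0 13 3 16 4 9 2)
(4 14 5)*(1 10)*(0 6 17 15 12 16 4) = (0 6 17 15 12 16 4 14 5)(1 10) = [6, 10, 2, 3, 14, 0, 17, 7, 8, 9, 1, 11, 16, 13, 5, 12, 4, 15]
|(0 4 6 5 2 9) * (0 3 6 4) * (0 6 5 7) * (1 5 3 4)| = 15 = |(0 6 7)(1 5 2 9 4)|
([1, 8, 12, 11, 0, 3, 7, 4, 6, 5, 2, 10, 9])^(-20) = (0 7 8)(1 4 6)(2 12 9 5 3 11 10)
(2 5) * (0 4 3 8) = (0 4 3 8)(2 5) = [4, 1, 5, 8, 3, 2, 6, 7, 0]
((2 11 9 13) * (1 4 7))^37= ((1 4 7)(2 11 9 13))^37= (1 4 7)(2 11 9 13)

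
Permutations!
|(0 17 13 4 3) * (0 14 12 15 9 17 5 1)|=24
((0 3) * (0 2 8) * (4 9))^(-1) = ((0 3 2 8)(4 9))^(-1) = (0 8 2 3)(4 9)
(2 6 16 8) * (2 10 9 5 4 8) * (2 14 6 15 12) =(2 15 12)(4 8 10 9 5)(6 16 14) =[0, 1, 15, 3, 8, 4, 16, 7, 10, 5, 9, 11, 2, 13, 6, 12, 14]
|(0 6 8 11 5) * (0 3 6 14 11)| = 7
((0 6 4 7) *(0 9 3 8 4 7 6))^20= (3 4 7)(6 9 8)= ((3 8 4 6 7 9))^20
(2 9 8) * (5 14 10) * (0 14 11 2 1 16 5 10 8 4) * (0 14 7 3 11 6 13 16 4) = [7, 4, 9, 11, 14, 6, 13, 3, 1, 0, 10, 2, 12, 16, 8, 15, 5] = (0 7 3 11 2 9)(1 4 14 8)(5 6 13 16)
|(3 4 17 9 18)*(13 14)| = 10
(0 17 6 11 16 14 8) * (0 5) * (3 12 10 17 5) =[5, 1, 2, 12, 4, 0, 11, 7, 3, 9, 17, 16, 10, 13, 8, 15, 14, 6] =(0 5)(3 12 10 17 6 11 16 14 8)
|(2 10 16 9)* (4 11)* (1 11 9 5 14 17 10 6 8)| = |(1 11 4 9 2 6 8)(5 14 17 10 16)| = 35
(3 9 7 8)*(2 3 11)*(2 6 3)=[0, 1, 2, 9, 4, 5, 3, 8, 11, 7, 10, 6]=(3 9 7 8 11 6)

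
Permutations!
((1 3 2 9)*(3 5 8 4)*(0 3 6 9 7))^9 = ((0 3 2 7)(1 5 8 4 6 9))^9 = (0 3 2 7)(1 4)(5 6)(8 9)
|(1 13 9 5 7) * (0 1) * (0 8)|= |(0 1 13 9 5 7 8)|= 7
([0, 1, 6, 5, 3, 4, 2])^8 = (6)(3 4 5)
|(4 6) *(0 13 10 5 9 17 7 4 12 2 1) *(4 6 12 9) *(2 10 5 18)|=|(0 13 5 4 12 10 18 2 1)(6 9 17 7)|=36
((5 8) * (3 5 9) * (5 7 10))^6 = ((3 7 10 5 8 9))^6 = (10)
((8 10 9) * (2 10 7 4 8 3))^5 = ((2 10 9 3)(4 8 7))^5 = (2 10 9 3)(4 7 8)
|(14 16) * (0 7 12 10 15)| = 10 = |(0 7 12 10 15)(14 16)|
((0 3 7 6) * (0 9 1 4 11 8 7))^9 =((0 3)(1 4 11 8 7 6 9))^9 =(0 3)(1 11 7 9 4 8 6)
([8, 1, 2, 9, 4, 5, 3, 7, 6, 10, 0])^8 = (0 6 9)(3 10 8)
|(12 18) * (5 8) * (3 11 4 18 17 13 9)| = |(3 11 4 18 12 17 13 9)(5 8)| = 8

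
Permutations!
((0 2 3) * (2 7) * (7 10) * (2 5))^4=(0 2 7)(3 5 10)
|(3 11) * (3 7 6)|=|(3 11 7 6)|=4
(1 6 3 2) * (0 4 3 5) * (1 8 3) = [4, 6, 8, 2, 1, 0, 5, 7, 3] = (0 4 1 6 5)(2 8 3)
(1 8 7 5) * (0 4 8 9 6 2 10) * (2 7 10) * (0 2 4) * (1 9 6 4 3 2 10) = [0, 6, 3, 2, 8, 9, 7, 5, 1, 4, 10] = (10)(1 6 7 5 9 4 8)(2 3)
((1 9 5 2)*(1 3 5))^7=((1 9)(2 3 5))^7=(1 9)(2 3 5)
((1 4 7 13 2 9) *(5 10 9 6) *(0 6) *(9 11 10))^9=((0 6 5 9 1 4 7 13 2)(10 11))^9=(13)(10 11)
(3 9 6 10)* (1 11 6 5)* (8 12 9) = (1 11 6 10 3 8 12 9 5) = [0, 11, 2, 8, 4, 1, 10, 7, 12, 5, 3, 6, 9]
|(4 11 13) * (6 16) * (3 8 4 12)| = 6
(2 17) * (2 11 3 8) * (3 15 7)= (2 17 11 15 7 3 8)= [0, 1, 17, 8, 4, 5, 6, 3, 2, 9, 10, 15, 12, 13, 14, 7, 16, 11]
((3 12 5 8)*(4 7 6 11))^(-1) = ((3 12 5 8)(4 7 6 11))^(-1) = (3 8 5 12)(4 11 6 7)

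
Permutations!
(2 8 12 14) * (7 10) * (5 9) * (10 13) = [0, 1, 8, 3, 4, 9, 6, 13, 12, 5, 7, 11, 14, 10, 2] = (2 8 12 14)(5 9)(7 13 10)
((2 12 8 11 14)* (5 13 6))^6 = ((2 12 8 11 14)(5 13 6))^6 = (2 12 8 11 14)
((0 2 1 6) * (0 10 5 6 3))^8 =(5 10 6)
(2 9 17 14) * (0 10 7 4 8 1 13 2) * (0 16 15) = (0 10 7 4 8 1 13 2 9 17 14 16 15) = [10, 13, 9, 3, 8, 5, 6, 4, 1, 17, 7, 11, 12, 2, 16, 0, 15, 14]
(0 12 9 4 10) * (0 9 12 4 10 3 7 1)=(12)(0 4 3 7 1)(9 10)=[4, 0, 2, 7, 3, 5, 6, 1, 8, 10, 9, 11, 12]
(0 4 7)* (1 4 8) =(0 8 1 4 7) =[8, 4, 2, 3, 7, 5, 6, 0, 1]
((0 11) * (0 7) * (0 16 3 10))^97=(0 11 7 16 3 10)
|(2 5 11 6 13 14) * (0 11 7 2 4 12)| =|(0 11 6 13 14 4 12)(2 5 7)| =21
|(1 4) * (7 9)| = |(1 4)(7 9)| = 2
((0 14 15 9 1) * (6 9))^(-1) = (0 1 9 6 15 14)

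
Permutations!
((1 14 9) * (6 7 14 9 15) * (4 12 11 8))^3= ((1 9)(4 12 11 8)(6 7 14 15))^3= (1 9)(4 8 11 12)(6 15 14 7)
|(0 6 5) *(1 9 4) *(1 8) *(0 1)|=7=|(0 6 5 1 9 4 8)|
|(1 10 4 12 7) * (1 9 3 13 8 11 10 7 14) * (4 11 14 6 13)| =10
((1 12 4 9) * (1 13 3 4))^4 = ((1 12)(3 4 9 13))^4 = (13)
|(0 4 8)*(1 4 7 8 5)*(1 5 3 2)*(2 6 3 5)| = 12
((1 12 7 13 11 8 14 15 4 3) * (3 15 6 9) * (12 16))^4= (1 13 6 16 11 9 12 8 3 7 14)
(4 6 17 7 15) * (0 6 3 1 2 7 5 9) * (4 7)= [6, 2, 4, 1, 3, 9, 17, 15, 8, 0, 10, 11, 12, 13, 14, 7, 16, 5]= (0 6 17 5 9)(1 2 4 3)(7 15)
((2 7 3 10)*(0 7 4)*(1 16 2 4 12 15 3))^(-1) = ((0 7 1 16 2 12 15 3 10 4))^(-1) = (0 4 10 3 15 12 2 16 1 7)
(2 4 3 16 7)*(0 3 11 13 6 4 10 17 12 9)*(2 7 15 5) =(0 3 16 15 5 2 10 17 12 9)(4 11 13 6) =[3, 1, 10, 16, 11, 2, 4, 7, 8, 0, 17, 13, 9, 6, 14, 5, 15, 12]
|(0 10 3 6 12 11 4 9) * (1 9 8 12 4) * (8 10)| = 12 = |(0 8 12 11 1 9)(3 6 4 10)|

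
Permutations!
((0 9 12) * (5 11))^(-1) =((0 9 12)(5 11))^(-1) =(0 12 9)(5 11)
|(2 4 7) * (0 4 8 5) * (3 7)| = 7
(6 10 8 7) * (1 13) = (1 13)(6 10 8 7) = [0, 13, 2, 3, 4, 5, 10, 6, 7, 9, 8, 11, 12, 1]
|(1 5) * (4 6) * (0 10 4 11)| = 10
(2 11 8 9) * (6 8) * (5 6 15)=[0, 1, 11, 3, 4, 6, 8, 7, 9, 2, 10, 15, 12, 13, 14, 5]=(2 11 15 5 6 8 9)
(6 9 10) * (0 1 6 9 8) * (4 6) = (0 1 4 6 8)(9 10) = [1, 4, 2, 3, 6, 5, 8, 7, 0, 10, 9]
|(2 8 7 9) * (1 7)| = 5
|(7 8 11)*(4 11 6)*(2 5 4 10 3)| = 9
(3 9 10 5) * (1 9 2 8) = (1 9 10 5 3 2 8) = [0, 9, 8, 2, 4, 3, 6, 7, 1, 10, 5]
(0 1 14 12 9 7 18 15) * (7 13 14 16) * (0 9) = (0 1 16 7 18 15 9 13 14 12) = [1, 16, 2, 3, 4, 5, 6, 18, 8, 13, 10, 11, 0, 14, 12, 9, 7, 17, 15]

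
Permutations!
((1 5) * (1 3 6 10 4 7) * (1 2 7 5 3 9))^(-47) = ((1 3 6 10 4 5 9)(2 7))^(-47) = (1 6 4 9 3 10 5)(2 7)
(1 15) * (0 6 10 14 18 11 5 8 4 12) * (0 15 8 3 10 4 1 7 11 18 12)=(18)(0 6 4)(1 8)(3 10 14 12 15 7 11 5)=[6, 8, 2, 10, 0, 3, 4, 11, 1, 9, 14, 5, 15, 13, 12, 7, 16, 17, 18]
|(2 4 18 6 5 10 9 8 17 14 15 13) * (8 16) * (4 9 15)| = |(2 9 16 8 17 14 4 18 6 5 10 15 13)| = 13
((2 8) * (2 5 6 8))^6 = ((5 6 8))^6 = (8)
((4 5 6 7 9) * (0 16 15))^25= (0 16 15)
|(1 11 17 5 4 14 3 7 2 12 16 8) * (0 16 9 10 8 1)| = 15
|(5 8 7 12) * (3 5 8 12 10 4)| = 7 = |(3 5 12 8 7 10 4)|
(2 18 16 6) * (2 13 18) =[0, 1, 2, 3, 4, 5, 13, 7, 8, 9, 10, 11, 12, 18, 14, 15, 6, 17, 16] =(6 13 18 16)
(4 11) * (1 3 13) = (1 3 13)(4 11) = [0, 3, 2, 13, 11, 5, 6, 7, 8, 9, 10, 4, 12, 1]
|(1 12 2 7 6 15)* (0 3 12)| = 8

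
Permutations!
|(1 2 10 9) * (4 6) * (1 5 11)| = |(1 2 10 9 5 11)(4 6)| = 6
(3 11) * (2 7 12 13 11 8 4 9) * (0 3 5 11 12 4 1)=(0 3 8 1)(2 7 4 9)(5 11)(12 13)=[3, 0, 7, 8, 9, 11, 6, 4, 1, 2, 10, 5, 13, 12]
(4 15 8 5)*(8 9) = (4 15 9 8 5) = [0, 1, 2, 3, 15, 4, 6, 7, 5, 8, 10, 11, 12, 13, 14, 9]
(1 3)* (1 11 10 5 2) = (1 3 11 10 5 2) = [0, 3, 1, 11, 4, 2, 6, 7, 8, 9, 5, 10]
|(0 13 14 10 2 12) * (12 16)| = 7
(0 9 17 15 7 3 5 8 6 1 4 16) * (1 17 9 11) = (0 11 1 4 16)(3 5 8 6 17 15 7) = [11, 4, 2, 5, 16, 8, 17, 3, 6, 9, 10, 1, 12, 13, 14, 7, 0, 15]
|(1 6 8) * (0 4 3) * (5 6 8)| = 6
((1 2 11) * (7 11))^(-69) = ((1 2 7 11))^(-69) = (1 11 7 2)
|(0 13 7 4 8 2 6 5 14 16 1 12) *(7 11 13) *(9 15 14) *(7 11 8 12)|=15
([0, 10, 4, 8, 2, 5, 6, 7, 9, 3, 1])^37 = (1 10)(2 4)(3 8 9)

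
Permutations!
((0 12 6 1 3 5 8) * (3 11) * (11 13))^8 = ((0 12 6 1 13 11 3 5 8))^8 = (0 8 5 3 11 13 1 6 12)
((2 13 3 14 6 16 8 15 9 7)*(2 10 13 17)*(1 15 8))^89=(1 16 6 14 3 13 10 7 9 15)(2 17)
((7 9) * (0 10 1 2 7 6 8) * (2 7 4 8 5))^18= (0 4 5 9 1)(2 6 7 10 8)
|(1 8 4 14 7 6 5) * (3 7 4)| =6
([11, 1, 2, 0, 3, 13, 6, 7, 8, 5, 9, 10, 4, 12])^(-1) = (0 3 4 12 13 5 9 10 11)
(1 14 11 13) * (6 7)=(1 14 11 13)(6 7)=[0, 14, 2, 3, 4, 5, 7, 6, 8, 9, 10, 13, 12, 1, 11]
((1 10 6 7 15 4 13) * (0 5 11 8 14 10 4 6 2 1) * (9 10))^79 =((0 5 11 8 14 9 10 2 1 4 13)(6 7 15))^79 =(0 11 14 10 1 13 5 8 9 2 4)(6 7 15)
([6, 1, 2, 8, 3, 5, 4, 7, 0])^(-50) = [0, 1, 2, 3, 4, 5, 6, 7, 8]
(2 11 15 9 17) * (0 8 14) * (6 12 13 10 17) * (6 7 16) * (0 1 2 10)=(0 8 14 1 2 11 15 9 7 16 6 12 13)(10 17)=[8, 2, 11, 3, 4, 5, 12, 16, 14, 7, 17, 15, 13, 0, 1, 9, 6, 10]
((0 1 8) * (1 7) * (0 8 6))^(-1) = (8)(0 6 1 7)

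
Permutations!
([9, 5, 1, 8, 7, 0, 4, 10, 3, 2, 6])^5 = (3 8)(4 7 10 6)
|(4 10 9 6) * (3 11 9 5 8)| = 8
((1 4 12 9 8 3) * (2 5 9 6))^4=(1 2 3 6 8 12 9 4 5)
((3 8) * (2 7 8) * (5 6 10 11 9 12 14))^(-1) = (2 3 8 7)(5 14 12 9 11 10 6)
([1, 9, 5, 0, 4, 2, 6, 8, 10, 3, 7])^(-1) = [3, 0, 5, 9, 4, 2, 6, 10, 7, 1, 8]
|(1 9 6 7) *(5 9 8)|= 6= |(1 8 5 9 6 7)|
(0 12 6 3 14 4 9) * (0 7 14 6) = (0 12)(3 6)(4 9 7 14) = [12, 1, 2, 6, 9, 5, 3, 14, 8, 7, 10, 11, 0, 13, 4]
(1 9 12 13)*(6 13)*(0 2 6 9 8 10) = (0 2 6 13 1 8 10)(9 12) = [2, 8, 6, 3, 4, 5, 13, 7, 10, 12, 0, 11, 9, 1]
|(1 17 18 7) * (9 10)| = 4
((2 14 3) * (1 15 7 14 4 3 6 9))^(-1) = (1 9 6 14 7 15)(2 3 4)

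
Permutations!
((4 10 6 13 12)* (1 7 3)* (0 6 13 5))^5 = (0 5 6)(1 3 7)(4 10 13 12)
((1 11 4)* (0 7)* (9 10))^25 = (0 7)(1 11 4)(9 10)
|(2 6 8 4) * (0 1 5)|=12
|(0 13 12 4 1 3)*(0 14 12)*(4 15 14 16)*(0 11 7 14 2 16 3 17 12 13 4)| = 8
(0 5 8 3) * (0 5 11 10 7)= (0 11 10 7)(3 5 8)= [11, 1, 2, 5, 4, 8, 6, 0, 3, 9, 7, 10]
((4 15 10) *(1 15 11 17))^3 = ((1 15 10 4 11 17))^3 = (1 4)(10 17)(11 15)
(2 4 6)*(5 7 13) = (2 4 6)(5 7 13) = [0, 1, 4, 3, 6, 7, 2, 13, 8, 9, 10, 11, 12, 5]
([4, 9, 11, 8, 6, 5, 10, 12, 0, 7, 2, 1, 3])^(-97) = (0 8 3 12 7 9 1 11 2 10 6 4)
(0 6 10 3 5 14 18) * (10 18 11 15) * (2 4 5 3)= (0 6 18)(2 4 5 14 11 15 10)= [6, 1, 4, 3, 5, 14, 18, 7, 8, 9, 2, 15, 12, 13, 11, 10, 16, 17, 0]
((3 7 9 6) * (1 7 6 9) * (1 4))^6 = ((9)(1 7 4)(3 6))^6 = (9)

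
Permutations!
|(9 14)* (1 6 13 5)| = 4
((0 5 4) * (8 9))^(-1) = ((0 5 4)(8 9))^(-1) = (0 4 5)(8 9)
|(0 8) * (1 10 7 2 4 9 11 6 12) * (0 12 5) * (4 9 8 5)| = |(0 5)(1 10 7 2 9 11 6 4 8 12)| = 10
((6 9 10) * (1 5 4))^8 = (1 4 5)(6 10 9)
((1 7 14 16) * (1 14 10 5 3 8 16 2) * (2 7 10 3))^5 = (16)(1 10 5 2)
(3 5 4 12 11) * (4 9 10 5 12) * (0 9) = (0 9 10 5)(3 12 11) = [9, 1, 2, 12, 4, 0, 6, 7, 8, 10, 5, 3, 11]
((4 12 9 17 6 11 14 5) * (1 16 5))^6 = ((1 16 5 4 12 9 17 6 11 14))^6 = (1 17 5 11 12)(4 14 9 16 6)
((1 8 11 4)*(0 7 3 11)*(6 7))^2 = (0 7 11 1)(3 4 8 6)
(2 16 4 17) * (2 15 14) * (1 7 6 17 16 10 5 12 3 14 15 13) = [0, 7, 10, 14, 16, 12, 17, 6, 8, 9, 5, 11, 3, 1, 2, 15, 4, 13] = (1 7 6 17 13)(2 10 5 12 3 14)(4 16)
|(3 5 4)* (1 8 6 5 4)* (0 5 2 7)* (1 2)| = |(0 5 2 7)(1 8 6)(3 4)| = 12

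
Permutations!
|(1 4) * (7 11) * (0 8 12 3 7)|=|(0 8 12 3 7 11)(1 4)|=6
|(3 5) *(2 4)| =|(2 4)(3 5)| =2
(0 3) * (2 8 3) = (0 2 8 3) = [2, 1, 8, 0, 4, 5, 6, 7, 3]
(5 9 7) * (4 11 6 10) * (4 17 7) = (4 11 6 10 17 7 5 9) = [0, 1, 2, 3, 11, 9, 10, 5, 8, 4, 17, 6, 12, 13, 14, 15, 16, 7]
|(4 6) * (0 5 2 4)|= 5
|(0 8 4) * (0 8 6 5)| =|(0 6 5)(4 8)| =6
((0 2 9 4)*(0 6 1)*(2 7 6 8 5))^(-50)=(9)(0 6)(1 7)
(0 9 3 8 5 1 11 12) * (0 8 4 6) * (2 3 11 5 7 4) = (0 9 11 12 8 7 4 6)(1 5)(2 3) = [9, 5, 3, 2, 6, 1, 0, 4, 7, 11, 10, 12, 8]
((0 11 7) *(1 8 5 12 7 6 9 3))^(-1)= (0 7 12 5 8 1 3 9 6 11)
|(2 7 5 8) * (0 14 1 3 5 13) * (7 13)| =8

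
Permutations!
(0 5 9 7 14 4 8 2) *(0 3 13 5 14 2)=[14, 1, 3, 13, 8, 9, 6, 2, 0, 7, 10, 11, 12, 5, 4]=(0 14 4 8)(2 3 13 5 9 7)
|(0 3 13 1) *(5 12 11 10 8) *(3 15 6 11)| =|(0 15 6 11 10 8 5 12 3 13 1)| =11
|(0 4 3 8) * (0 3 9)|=|(0 4 9)(3 8)|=6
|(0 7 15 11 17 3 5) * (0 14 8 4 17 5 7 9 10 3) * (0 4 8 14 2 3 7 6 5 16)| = |(0 9 10 7 15 11 16)(2 3 6 5)(4 17)| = 28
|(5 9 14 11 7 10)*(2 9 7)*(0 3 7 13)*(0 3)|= 20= |(2 9 14 11)(3 7 10 5 13)|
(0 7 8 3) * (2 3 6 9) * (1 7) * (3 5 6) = (0 1 7 8 3)(2 5 6 9) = [1, 7, 5, 0, 4, 6, 9, 8, 3, 2]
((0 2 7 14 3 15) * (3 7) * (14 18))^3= ((0 2 3 15)(7 18 14))^3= (18)(0 15 3 2)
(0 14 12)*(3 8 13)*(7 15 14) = [7, 1, 2, 8, 4, 5, 6, 15, 13, 9, 10, 11, 0, 3, 12, 14] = (0 7 15 14 12)(3 8 13)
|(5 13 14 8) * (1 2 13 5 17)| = 6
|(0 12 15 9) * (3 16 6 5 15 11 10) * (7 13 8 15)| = |(0 12 11 10 3 16 6 5 7 13 8 15 9)| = 13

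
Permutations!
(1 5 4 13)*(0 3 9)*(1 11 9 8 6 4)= (0 3 8 6 4 13 11 9)(1 5)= [3, 5, 2, 8, 13, 1, 4, 7, 6, 0, 10, 9, 12, 11]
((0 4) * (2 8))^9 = (0 4)(2 8)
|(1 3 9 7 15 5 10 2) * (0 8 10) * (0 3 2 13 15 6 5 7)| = 10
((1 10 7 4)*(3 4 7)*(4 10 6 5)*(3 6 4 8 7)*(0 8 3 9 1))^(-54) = (3 6)(5 10)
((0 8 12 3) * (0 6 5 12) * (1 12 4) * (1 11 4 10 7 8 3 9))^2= ((0 3 6 5 10 7 8)(1 12 9)(4 11))^2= (0 6 10 8 3 5 7)(1 9 12)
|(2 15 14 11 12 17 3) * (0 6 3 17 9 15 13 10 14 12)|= 24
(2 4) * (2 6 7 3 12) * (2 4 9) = (2 9)(3 12 4 6 7) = [0, 1, 9, 12, 6, 5, 7, 3, 8, 2, 10, 11, 4]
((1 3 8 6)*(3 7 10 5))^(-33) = (1 10 3 6 7 5 8)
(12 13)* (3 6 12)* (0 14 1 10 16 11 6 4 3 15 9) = (0 14 1 10 16 11 6 12 13 15 9)(3 4) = [14, 10, 2, 4, 3, 5, 12, 7, 8, 0, 16, 6, 13, 15, 1, 9, 11]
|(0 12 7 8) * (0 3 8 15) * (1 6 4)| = |(0 12 7 15)(1 6 4)(3 8)| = 12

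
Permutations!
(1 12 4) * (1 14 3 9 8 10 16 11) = [0, 12, 2, 9, 14, 5, 6, 7, 10, 8, 16, 1, 4, 13, 3, 15, 11] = (1 12 4 14 3 9 8 10 16 11)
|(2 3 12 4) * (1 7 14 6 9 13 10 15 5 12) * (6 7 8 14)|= |(1 8 14 7 6 9 13 10 15 5 12 4 2 3)|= 14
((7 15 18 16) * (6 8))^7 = ((6 8)(7 15 18 16))^7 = (6 8)(7 16 18 15)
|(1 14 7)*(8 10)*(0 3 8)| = 12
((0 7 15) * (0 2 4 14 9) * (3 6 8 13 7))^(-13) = (0 14 2 7 8 3 9 4 15 13 6)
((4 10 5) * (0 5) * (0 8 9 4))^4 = ((0 5)(4 10 8 9))^4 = (10)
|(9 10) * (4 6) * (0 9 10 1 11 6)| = |(0 9 1 11 6 4)| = 6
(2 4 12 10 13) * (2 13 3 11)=(13)(2 4 12 10 3 11)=[0, 1, 4, 11, 12, 5, 6, 7, 8, 9, 3, 2, 10, 13]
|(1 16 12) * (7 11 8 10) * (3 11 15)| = 6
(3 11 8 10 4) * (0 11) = (0 11 8 10 4 3) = [11, 1, 2, 0, 3, 5, 6, 7, 10, 9, 4, 8]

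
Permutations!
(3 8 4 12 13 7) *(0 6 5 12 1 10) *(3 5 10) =[6, 3, 2, 8, 1, 12, 10, 5, 4, 9, 0, 11, 13, 7] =(0 6 10)(1 3 8 4)(5 12 13 7)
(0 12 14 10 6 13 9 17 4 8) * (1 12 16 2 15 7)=[16, 12, 15, 3, 8, 5, 13, 1, 0, 17, 6, 11, 14, 9, 10, 7, 2, 4]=(0 16 2 15 7 1 12 14 10 6 13 9 17 4 8)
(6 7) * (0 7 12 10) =(0 7 6 12 10) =[7, 1, 2, 3, 4, 5, 12, 6, 8, 9, 0, 11, 10]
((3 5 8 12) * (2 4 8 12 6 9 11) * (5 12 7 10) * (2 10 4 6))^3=((2 6 9 11 10 5 7 4 8)(3 12))^3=(2 11 7)(3 12)(4 6 10)(5 8 9)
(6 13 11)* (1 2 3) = [0, 2, 3, 1, 4, 5, 13, 7, 8, 9, 10, 6, 12, 11] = (1 2 3)(6 13 11)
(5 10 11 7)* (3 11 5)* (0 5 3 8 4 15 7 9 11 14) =(0 5 10 3 14)(4 15 7 8)(9 11) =[5, 1, 2, 14, 15, 10, 6, 8, 4, 11, 3, 9, 12, 13, 0, 7]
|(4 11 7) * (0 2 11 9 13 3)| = 8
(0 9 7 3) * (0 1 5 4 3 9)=(1 5 4 3)(7 9)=[0, 5, 2, 1, 3, 4, 6, 9, 8, 7]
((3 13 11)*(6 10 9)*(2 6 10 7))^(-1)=((2 6 7)(3 13 11)(9 10))^(-1)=(2 7 6)(3 11 13)(9 10)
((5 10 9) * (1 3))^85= (1 3)(5 10 9)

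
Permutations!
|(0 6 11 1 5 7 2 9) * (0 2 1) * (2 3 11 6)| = |(0 2 9 3 11)(1 5 7)| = 15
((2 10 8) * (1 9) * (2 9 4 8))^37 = (1 4 8 9)(2 10)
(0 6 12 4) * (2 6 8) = (0 8 2 6 12 4) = [8, 1, 6, 3, 0, 5, 12, 7, 2, 9, 10, 11, 4]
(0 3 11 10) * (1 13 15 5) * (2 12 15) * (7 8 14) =(0 3 11 10)(1 13 2 12 15 5)(7 8 14) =[3, 13, 12, 11, 4, 1, 6, 8, 14, 9, 0, 10, 15, 2, 7, 5]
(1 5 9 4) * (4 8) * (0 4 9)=(0 4 1 5)(8 9)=[4, 5, 2, 3, 1, 0, 6, 7, 9, 8]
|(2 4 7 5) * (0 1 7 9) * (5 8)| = 8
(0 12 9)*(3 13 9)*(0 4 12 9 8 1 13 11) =(0 9 4 12 3 11)(1 13 8) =[9, 13, 2, 11, 12, 5, 6, 7, 1, 4, 10, 0, 3, 8]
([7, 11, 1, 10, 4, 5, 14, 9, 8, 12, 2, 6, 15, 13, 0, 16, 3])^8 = [2, 15, 12, 7, 4, 5, 3, 1, 8, 11, 9, 16, 6, 13, 10, 14, 0]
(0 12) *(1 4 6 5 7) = [12, 4, 2, 3, 6, 7, 5, 1, 8, 9, 10, 11, 0] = (0 12)(1 4 6 5 7)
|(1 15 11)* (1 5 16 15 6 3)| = |(1 6 3)(5 16 15 11)| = 12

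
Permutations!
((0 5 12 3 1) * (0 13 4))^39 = ((0 5 12 3 1 13 4))^39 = (0 1 5 13 12 4 3)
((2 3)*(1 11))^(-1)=(1 11)(2 3)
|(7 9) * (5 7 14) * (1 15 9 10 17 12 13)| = |(1 15 9 14 5 7 10 17 12 13)| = 10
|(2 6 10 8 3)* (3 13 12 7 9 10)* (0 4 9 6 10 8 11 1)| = |(0 4 9 8 13 12 7 6 3 2 10 11 1)| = 13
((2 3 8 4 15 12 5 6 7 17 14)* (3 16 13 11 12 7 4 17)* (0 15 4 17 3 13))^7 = ((0 15 7 13 11 12 5 6 17 14 2 16)(3 8))^7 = (0 6 7 14 11 16 5 15 17 13 2 12)(3 8)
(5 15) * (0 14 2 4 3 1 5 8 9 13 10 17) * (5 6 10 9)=[14, 6, 4, 1, 3, 15, 10, 7, 5, 13, 17, 11, 12, 9, 2, 8, 16, 0]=(0 14 2 4 3 1 6 10 17)(5 15 8)(9 13)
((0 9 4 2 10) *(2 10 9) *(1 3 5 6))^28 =((0 2 9 4 10)(1 3 5 6))^28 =(0 4 2 10 9)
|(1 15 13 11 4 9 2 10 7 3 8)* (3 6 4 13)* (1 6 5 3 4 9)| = 24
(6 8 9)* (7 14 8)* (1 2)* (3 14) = (1 2)(3 14 8 9 6 7) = [0, 2, 1, 14, 4, 5, 7, 3, 9, 6, 10, 11, 12, 13, 8]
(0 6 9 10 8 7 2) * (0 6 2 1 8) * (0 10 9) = (10)(0 2 6)(1 8 7) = [2, 8, 6, 3, 4, 5, 0, 1, 7, 9, 10]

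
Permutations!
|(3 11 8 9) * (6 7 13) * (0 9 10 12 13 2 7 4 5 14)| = |(0 9 3 11 8 10 12 13 6 4 5 14)(2 7)| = 12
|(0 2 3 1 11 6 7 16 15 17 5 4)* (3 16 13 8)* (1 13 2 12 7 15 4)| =6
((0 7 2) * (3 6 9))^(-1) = ((0 7 2)(3 6 9))^(-1) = (0 2 7)(3 9 6)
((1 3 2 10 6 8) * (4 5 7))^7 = (1 3 2 10 6 8)(4 5 7)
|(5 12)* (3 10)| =2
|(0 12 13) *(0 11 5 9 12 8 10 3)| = |(0 8 10 3)(5 9 12 13 11)| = 20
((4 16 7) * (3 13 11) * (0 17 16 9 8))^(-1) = (0 8 9 4 7 16 17)(3 11 13)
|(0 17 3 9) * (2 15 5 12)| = 4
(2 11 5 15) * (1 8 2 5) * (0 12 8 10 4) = (0 12 8 2 11 1 10 4)(5 15) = [12, 10, 11, 3, 0, 15, 6, 7, 2, 9, 4, 1, 8, 13, 14, 5]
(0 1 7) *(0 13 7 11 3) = (0 1 11 3)(7 13) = [1, 11, 2, 0, 4, 5, 6, 13, 8, 9, 10, 3, 12, 7]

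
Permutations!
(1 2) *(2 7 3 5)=(1 7 3 5 2)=[0, 7, 1, 5, 4, 2, 6, 3]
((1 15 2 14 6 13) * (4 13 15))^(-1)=((1 4 13)(2 14 6 15))^(-1)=(1 13 4)(2 15 6 14)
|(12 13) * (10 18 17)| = |(10 18 17)(12 13)| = 6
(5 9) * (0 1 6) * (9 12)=(0 1 6)(5 12 9)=[1, 6, 2, 3, 4, 12, 0, 7, 8, 5, 10, 11, 9]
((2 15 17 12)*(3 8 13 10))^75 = (2 12 17 15)(3 10 13 8)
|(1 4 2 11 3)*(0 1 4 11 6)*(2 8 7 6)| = 8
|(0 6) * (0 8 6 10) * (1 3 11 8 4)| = 6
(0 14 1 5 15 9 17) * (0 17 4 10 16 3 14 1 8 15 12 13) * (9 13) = (17)(0 1 5 12 9 4 10 16 3 14 8 15 13) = [1, 5, 2, 14, 10, 12, 6, 7, 15, 4, 16, 11, 9, 0, 8, 13, 3, 17]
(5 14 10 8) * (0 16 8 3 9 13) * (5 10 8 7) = [16, 1, 2, 9, 4, 14, 6, 5, 10, 13, 3, 11, 12, 0, 8, 15, 7] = (0 16 7 5 14 8 10 3 9 13)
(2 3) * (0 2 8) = (0 2 3 8) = [2, 1, 3, 8, 4, 5, 6, 7, 0]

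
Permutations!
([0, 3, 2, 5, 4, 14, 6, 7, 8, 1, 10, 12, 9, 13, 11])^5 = (1 12 14 3 9 11 5)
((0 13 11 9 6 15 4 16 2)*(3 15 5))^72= (0 3 13 15 11 4 9 16 6 2 5)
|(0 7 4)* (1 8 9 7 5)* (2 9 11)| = |(0 5 1 8 11 2 9 7 4)| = 9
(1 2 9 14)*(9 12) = [0, 2, 12, 3, 4, 5, 6, 7, 8, 14, 10, 11, 9, 13, 1] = (1 2 12 9 14)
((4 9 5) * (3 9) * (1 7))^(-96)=(9)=((1 7)(3 9 5 4))^(-96)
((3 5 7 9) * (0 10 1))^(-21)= ((0 10 1)(3 5 7 9))^(-21)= (10)(3 9 7 5)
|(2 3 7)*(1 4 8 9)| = 12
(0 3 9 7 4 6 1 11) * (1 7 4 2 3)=(0 1 11)(2 3 9 4 6 7)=[1, 11, 3, 9, 6, 5, 7, 2, 8, 4, 10, 0]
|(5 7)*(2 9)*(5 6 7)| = 2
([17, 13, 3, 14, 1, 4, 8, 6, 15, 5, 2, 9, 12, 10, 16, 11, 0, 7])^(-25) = (0 4 17 1 7 13 6 10 8 2 15 3 11 14 9 16 5)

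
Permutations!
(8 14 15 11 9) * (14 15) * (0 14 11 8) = (0 14 11 9)(8 15) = [14, 1, 2, 3, 4, 5, 6, 7, 15, 0, 10, 9, 12, 13, 11, 8]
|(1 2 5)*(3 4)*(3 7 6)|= 12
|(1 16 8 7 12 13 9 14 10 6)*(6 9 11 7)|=12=|(1 16 8 6)(7 12 13 11)(9 14 10)|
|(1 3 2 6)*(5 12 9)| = |(1 3 2 6)(5 12 9)| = 12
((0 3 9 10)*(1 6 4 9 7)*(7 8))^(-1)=(0 10 9 4 6 1 7 8 3)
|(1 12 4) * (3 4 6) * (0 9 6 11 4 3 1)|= |(0 9 6 1 12 11 4)|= 7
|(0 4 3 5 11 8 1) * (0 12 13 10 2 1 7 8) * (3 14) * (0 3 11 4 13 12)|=10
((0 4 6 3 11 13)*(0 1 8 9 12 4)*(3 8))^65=((1 3 11 13)(4 6 8 9 12))^65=(1 3 11 13)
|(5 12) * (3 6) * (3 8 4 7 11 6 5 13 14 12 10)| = |(3 5 10)(4 7 11 6 8)(12 13 14)| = 15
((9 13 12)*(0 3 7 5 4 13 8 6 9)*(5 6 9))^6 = ((0 3 7 6 5 4 13 12)(8 9))^6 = (0 13 5 7)(3 12 4 6)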